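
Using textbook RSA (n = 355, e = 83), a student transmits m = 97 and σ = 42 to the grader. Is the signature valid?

invalid

σ^2 ≡ 42^2 = 1764 ≡ 344
σ^4 ≡ 344^2 = 118336 ≡ 121
σ^8 ≡ 121^2 = 14641 ≡ 86
σ^16 ≡ 86^2 = 7396 ≡ 296
σ^32 ≡ 296^2 = 87616 ≡ 286
σ^64 ≡ 286^2 = 81796 ≡ 146
83 = 64 + 16 + 2 + 1, so σ^83 ≡ 146·296·344·42 ≡ 118 (mod 355)
σ^83 mod 355 = 118, but m = 97.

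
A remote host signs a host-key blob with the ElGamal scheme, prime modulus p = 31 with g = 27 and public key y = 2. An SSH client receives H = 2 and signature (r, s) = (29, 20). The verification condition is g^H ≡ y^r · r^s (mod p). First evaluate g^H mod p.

16

27^2 = 729 ≡ 16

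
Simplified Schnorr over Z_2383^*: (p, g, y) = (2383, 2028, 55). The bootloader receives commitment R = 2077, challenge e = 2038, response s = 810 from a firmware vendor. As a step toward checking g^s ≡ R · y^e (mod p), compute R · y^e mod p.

Squares mod 2383: 55^1≡55, 55^2≡642, 55^4≡2288, 55^8≡1876, 55^16≡2068, 55^32≡1522, 55^64≡208, 55^128≡370, 55^256≡1069, 55^512≡1304, 55^1024≡1337
2038 = 1024 + 512 + 256 + 128 + 64 + 32 + 16 + 4 + 2, so 55^2038 ≡ 1337·1304·1069·370·208·1522·2068·2288·642 ≡ 2076 (mod 2383)
R · y^e ≡ 2077·2076 = 4311852 ≡ 1005 (mod 2383)

1005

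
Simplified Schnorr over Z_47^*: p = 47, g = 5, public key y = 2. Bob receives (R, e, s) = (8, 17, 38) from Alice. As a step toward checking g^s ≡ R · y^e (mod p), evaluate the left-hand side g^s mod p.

5^2 = 25
5^4 ≡ 25^2 = 625 ≡ 14
5^8 ≡ 14^2 = 196 ≡ 8
5^16 ≡ 8^2 = 64 ≡ 17
5^32 ≡ 17^2 = 289 ≡ 7
38 = 32 + 4 + 2, so 5^38 ≡ 7·14·25 ≡ 6 (mod 47)

6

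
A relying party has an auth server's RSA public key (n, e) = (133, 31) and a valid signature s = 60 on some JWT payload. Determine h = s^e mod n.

s^31 mod 133 = 109

109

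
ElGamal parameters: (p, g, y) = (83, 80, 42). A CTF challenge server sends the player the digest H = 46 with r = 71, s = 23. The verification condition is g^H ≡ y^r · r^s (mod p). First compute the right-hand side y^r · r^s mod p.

77

42^2 = 1764 ≡ 21
42^4 ≡ 21^2 = 441 ≡ 26
42^8 ≡ 26^2 = 676 ≡ 12
42^16 ≡ 12^2 = 144 ≡ 61
42^32 ≡ 61^2 = 3721 ≡ 69
42^64 ≡ 69^2 = 4761 ≡ 30
71 = 64 + 4 + 2 + 1, so 42^71 ≡ 30·26·21·42 ≡ 56 (mod 83)
71^2 = 5041 ≡ 61
71^4 ≡ 61^2 = 3721 ≡ 69
71^8 ≡ 69^2 = 4761 ≡ 30
71^16 ≡ 30^2 = 900 ≡ 70
23 = 16 + 4 + 2 + 1, so 71^23 ≡ 70·69·61·71 ≡ 74 (mod 83)
y^r · r^s ≡ 56·74 = 4144 ≡ 77 (mod 83)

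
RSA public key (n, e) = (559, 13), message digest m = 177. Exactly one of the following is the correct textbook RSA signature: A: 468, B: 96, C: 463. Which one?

C

Candidate A: Squares mod 559: 468^1≡468, 468^2≡455, 468^4≡195, 468^8≡13; 13 = 8 + 4 + 1, so 468^13 ≡ 13·195·468 ≡ 182 (mod 559)
Candidate B: Squares mod 559: 96^1≡96, 96^2≡272, 96^4≡196, 96^8≡404; 13 = 8 + 4 + 1, so 96^13 ≡ 404·196·96 ≡ 382 (mod 559)
Candidate C: Squares mod 559: 463^1≡463, 463^2≡272, 463^4≡196, 463^8≡404; 13 = 8 + 4 + 1, so 463^13 ≡ 404·196·463 ≡ 177 (mod 559)
  → matches m = 177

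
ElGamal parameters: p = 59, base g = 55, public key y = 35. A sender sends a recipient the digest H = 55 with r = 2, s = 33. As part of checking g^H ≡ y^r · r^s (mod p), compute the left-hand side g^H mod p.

Squares mod 59: 55^1≡55, 55^2≡16, 55^4≡20, 55^8≡46, 55^16≡51, 55^32≡5
55 = 32 + 16 + 4 + 2 + 1, so 55^55 ≡ 5·51·20·16·55 ≡ 47 (mod 59)

47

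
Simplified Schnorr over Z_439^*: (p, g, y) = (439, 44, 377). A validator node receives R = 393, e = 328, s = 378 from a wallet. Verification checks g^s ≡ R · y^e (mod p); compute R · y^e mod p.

282

Squares mod 439: 377^1≡377, 377^2≡332, 377^4≡35, 377^8≡347, 377^16≡123, 377^32≡203, 377^64≡382, 377^128≡176, 377^256≡246
328 = 256 + 64 + 8, so 377^328 ≡ 246·382·347 ≡ 242 (mod 439)
R · y^e ≡ 393·242 = 95106 ≡ 282 (mod 439)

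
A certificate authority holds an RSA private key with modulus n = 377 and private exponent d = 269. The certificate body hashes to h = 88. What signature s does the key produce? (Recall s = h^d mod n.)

30

h^2 ≡ 88^2 = 7744 ≡ 204
h^4 ≡ 204^2 = 41616 ≡ 146
h^8 ≡ 146^2 = 21316 ≡ 204
h^16 ≡ 204^2 = 41616 ≡ 146
h^32 ≡ 146^2 = 21316 ≡ 204
h^64 ≡ 204^2 = 41616 ≡ 146
h^128 ≡ 146^2 = 21316 ≡ 204
h^256 ≡ 204^2 = 41616 ≡ 146
269 = 256 + 8 + 4 + 1, so h^269 ≡ 146·204·146·88 ≡ 30 (mod 377)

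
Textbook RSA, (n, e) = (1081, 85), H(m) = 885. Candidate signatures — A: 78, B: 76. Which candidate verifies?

B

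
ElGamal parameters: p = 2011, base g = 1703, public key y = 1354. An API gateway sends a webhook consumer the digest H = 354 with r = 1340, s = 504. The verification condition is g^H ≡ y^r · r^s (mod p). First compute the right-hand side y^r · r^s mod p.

1354^1340 mod 2011 = 1
1340^504 mod 2011 = 1926
y^r · r^s ≡ 1·1926 = 1926 ≡ 1926 (mod 2011)

1926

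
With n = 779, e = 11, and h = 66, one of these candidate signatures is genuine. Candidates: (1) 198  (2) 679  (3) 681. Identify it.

3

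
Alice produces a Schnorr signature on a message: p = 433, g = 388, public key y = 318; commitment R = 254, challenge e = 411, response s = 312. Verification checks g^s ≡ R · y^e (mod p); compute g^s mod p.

388^2 = 150544 ≡ 293
388^4 ≡ 293^2 = 85849 ≡ 115
388^8 ≡ 115^2 = 13225 ≡ 235
388^16 ≡ 235^2 = 55225 ≡ 234
388^32 ≡ 234^2 = 54756 ≡ 198
388^64 ≡ 198^2 = 39204 ≡ 234
388^128 ≡ 234^2 = 54756 ≡ 198
388^256 ≡ 198^2 = 39204 ≡ 234
312 = 256 + 32 + 16 + 8, so 388^312 ≡ 234·198·234·235 ≡ 432 (mod 433)

432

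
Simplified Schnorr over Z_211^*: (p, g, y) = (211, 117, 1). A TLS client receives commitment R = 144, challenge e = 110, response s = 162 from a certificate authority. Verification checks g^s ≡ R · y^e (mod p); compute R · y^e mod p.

144

Squares mod 211: 1^1≡1, 1^2≡1, 1^4≡1, 1^8≡1, 1^16≡1, 1^32≡1, 1^64≡1
110 = 64 + 32 + 8 + 4 + 2, so 1^110 ≡ 1·1·1·1·1 ≡ 1 (mod 211)
R · y^e ≡ 144·1 = 144 ≡ 144 (mod 211)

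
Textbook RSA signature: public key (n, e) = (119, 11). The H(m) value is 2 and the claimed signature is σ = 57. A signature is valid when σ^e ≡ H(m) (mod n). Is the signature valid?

Squares mod 119: σ^1≡57, σ^2≡36, σ^4≡106, σ^8≡50
11 = 8 + 2 + 1, so σ^11 ≡ 50·36·57 ≡ 22 (mod 119)
22 ≠ 2, so verification fails.

invalid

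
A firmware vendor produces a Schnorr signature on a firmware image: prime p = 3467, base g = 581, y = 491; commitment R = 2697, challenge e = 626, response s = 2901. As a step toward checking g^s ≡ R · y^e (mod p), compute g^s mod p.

1106

581^2 = 337561 ≡ 1262
581^4 ≡ 1262^2 = 1592644 ≡ 1291
581^8 ≡ 1291^2 = 1666681 ≡ 2521
581^16 ≡ 2521^2 = 6355441 ≡ 430
581^32 ≡ 430^2 = 184900 ≡ 1149
581^64 ≡ 1149^2 = 1320201 ≡ 2741
581^128 ≡ 2741^2 = 7513081 ≡ 92
581^256 ≡ 92^2 = 8464 ≡ 1530
581^512 ≡ 1530^2 = 2340900 ≡ 675
581^1024 ≡ 675^2 = 455625 ≡ 1448
581^2048 ≡ 1448^2 = 2096704 ≡ 2636
2901 = 2048 + 512 + 256 + 64 + 16 + 4 + 1, so 581^2901 ≡ 2636·675·1530·2741·430·1291·581 ≡ 1106 (mod 3467)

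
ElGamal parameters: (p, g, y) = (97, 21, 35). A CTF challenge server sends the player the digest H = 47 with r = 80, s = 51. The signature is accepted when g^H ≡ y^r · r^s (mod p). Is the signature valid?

valid

Left side g^H mod p:
21^2 = 441 ≡ 53
21^4 ≡ 53^2 = 2809 ≡ 93
21^8 ≡ 93^2 = 8649 ≡ 16
21^16 ≡ 16^2 = 256 ≡ 62
21^32 ≡ 62^2 = 3844 ≡ 61
47 = 32 + 8 + 4 + 2 + 1, so 21^47 ≡ 61·16·93·53·21 ≡ 60 (mod 97)
Right side y^r · r^s mod p:
35^2 = 1225 ≡ 61
35^4 ≡ 61^2 = 3721 ≡ 35
35^8 ≡ 35^2 = 1225 ≡ 61
35^16 ≡ 61^2 = 3721 ≡ 35
35^32 ≡ 35^2 = 1225 ≡ 61
35^64 ≡ 61^2 = 3721 ≡ 35
80 = 64 + 16, so 35^80 ≡ 35·35 ≡ 61 (mod 97)
80^2 = 6400 ≡ 95
80^4 ≡ 95^2 = 9025 ≡ 4
80^8 ≡ 4^2 = 16
80^16 ≡ 16^2 = 256 ≡ 62
80^32 ≡ 62^2 = 3844 ≡ 61
51 = 32 + 16 + 2 + 1, so 80^51 ≡ 61·62·95·80 ≡ 63 (mod 97)
61·63 = 3843 ≡ 60 (mod 97)
60 ≡ 60 (mod 97), so the signature is genuine.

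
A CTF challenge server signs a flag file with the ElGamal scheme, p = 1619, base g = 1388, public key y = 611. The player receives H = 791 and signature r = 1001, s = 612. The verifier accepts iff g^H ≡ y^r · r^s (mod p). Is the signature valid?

valid

Left side g^H mod p:
Squares mod 1619: 1388^1≡1388, 1388^2≡1553, 1388^4≡1118, 1388^8≡56, 1388^16≡1517, 1388^32≡690, 1388^64≡114, 1388^128≡44, 1388^256≡317, 1388^512≡111
791 = 512 + 256 + 16 + 4 + 2 + 1, so 1388^791 ≡ 111·317·1517·1118·1553·1388 ≡ 234 (mod 1619)
Right side y^r · r^s mod p:
Squares mod 1619: 611^1≡611, 611^2≡951, 611^4≡999, 611^8≡697, 611^16≡109, 611^32≡548, 611^64≡789, 611^128≡825, 611^256≡645, 611^512≡1561
1001 = 512 + 256 + 128 + 64 + 32 + 8 + 1, so 611^1001 ≡ 1561·645·825·789·548·697·611 ≡ 87 (mod 1619)
Squares mod 1619: 1001^1≡1001, 1001^2≡1459, 1001^4≡1315, 1001^8≡133, 1001^16≡1499, 1001^32≡1448, 1001^64≡99, 1001^128≡87, 1001^256≡1093, 1001^512≡1446
612 = 512 + 64 + 32 + 4, so 1001^612 ≡ 1446·99·1448·1315 ≡ 226 (mod 1619)
87·226 = 19662 ≡ 234 (mod 1619)
234 ≡ 234 (mod 1619), so the signature is genuine.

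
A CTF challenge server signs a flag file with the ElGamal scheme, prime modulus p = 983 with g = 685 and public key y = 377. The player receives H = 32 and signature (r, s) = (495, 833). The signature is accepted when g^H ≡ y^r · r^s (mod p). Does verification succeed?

fails

Left side g^H mod p:
685^2 = 469225 ≡ 334
685^4 ≡ 334^2 = 111556 ≡ 477
685^8 ≡ 477^2 = 227529 ≡ 456
685^16 ≡ 456^2 = 207936 ≡ 523
685^32 ≡ 523^2 = 273529 ≡ 255
Right side y^r · r^s mod p:
377^2 = 142129 ≡ 577
377^4 ≡ 577^2 = 332929 ≡ 675
377^8 ≡ 675^2 = 455625 ≡ 496
377^16 ≡ 496^2 = 246016 ≡ 266
377^32 ≡ 266^2 = 70756 ≡ 963
377^64 ≡ 963^2 = 927369 ≡ 400
377^128 ≡ 400^2 = 160000 ≡ 754
377^256 ≡ 754^2 = 568516 ≡ 342
495 = 256 + 128 + 64 + 32 + 8 + 4 + 2 + 1, so 377^495 ≡ 342·754·400·963·496·675·577·377 ≡ 675 (mod 983)
495^2 = 245025 ≡ 258
495^4 ≡ 258^2 = 66564 ≡ 703
495^8 ≡ 703^2 = 494209 ≡ 743
495^16 ≡ 743^2 = 552049 ≡ 586
495^32 ≡ 586^2 = 343396 ≡ 329
495^64 ≡ 329^2 = 108241 ≡ 111
495^128 ≡ 111^2 = 12321 ≡ 525
495^256 ≡ 525^2 = 275625 ≡ 385
495^512 ≡ 385^2 = 148225 ≡ 775
833 = 512 + 256 + 64 + 1, so 495^833 ≡ 775·385·111·495 ≡ 870 (mod 983)
675·870 = 587250 ≡ 399 (mod 983)
255 ≠ 399, so verification fails.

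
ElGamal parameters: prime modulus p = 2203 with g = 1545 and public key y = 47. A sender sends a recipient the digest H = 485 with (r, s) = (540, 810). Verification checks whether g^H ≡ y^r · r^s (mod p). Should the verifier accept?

reject

Left side g^H mod p:
Squares mod 2203: 1545^1≡1545, 1545^2≡1176, 1545^4≡1695, 1545^8≡313, 1545^16≡1037, 1545^32≡305, 1545^64≡499, 1545^128≡62, 1545^256≡1641
485 = 256 + 128 + 64 + 32 + 4 + 1, so 1545^485 ≡ 1641·62·499·305·1695·1545 ≡ 1849 (mod 2203)
Right side y^r · r^s mod p:
Squares mod 2203: 47^1≡47, 47^2≡6, 47^4≡36, 47^8≡1296, 47^16≡930, 47^32≡1324, 47^64≡1591, 47^128≡34, 47^256≡1156, 47^512≡1318
540 = 512 + 16 + 8 + 4, so 47^540 ≡ 1318·930·1296·36 ≡ 1231 (mod 2203)
Squares mod 2203: 540^1≡540, 540^2≡804, 540^4≡937, 540^8≡1175, 540^16≡1547, 540^32≡751, 540^64≡33, 540^128≡1089, 540^256≡707, 540^512≡1971
810 = 512 + 256 + 32 + 8 + 2, so 540^810 ≡ 1971·707·751·1175·804 ≡ 1501 (mod 2203)
1231·1501 = 1847731 ≡ 1617 (mod 2203)
1849 ≠ 1617, so verification fails.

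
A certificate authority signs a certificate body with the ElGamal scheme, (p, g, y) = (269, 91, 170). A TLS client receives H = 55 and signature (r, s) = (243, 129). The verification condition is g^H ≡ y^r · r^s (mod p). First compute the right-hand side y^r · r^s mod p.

170^2 = 28900 ≡ 117
170^4 ≡ 117^2 = 13689 ≡ 239
170^8 ≡ 239^2 = 57121 ≡ 93
170^16 ≡ 93^2 = 8649 ≡ 41
170^32 ≡ 41^2 = 1681 ≡ 67
170^64 ≡ 67^2 = 4489 ≡ 185
170^128 ≡ 185^2 = 34225 ≡ 62
243 = 128 + 64 + 32 + 16 + 2 + 1, so 170^243 ≡ 62·185·67·41·117·170 ≡ 232 (mod 269)
243^2 = 59049 ≡ 138
243^4 ≡ 138^2 = 19044 ≡ 214
243^8 ≡ 214^2 = 45796 ≡ 66
243^16 ≡ 66^2 = 4356 ≡ 52
243^32 ≡ 52^2 = 2704 ≡ 14
243^64 ≡ 14^2 = 196
243^128 ≡ 196^2 = 38416 ≡ 218
129 = 128 + 1, so 243^129 ≡ 218·243 ≡ 250 (mod 269)
y^r · r^s ≡ 232·250 = 58000 ≡ 165 (mod 269)

165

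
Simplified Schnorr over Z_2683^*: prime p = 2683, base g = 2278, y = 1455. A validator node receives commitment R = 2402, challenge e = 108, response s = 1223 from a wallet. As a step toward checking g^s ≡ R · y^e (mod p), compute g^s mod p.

2278^1223 mod 2683 = 886

886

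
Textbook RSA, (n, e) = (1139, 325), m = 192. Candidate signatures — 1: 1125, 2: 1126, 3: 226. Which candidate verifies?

1

Candidate 1: 1125^325 mod 1139 = 192
  → matches m = 192
Candidate 2: 1126^325 mod 1139 = 820
Candidate 3: 226^325 mod 1139 = 1000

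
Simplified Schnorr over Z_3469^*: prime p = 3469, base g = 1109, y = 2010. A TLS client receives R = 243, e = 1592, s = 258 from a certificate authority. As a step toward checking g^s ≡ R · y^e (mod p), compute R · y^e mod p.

Squares mod 3469: 2010^1≡2010, 2010^2≡2184, 2010^4≡3450, 2010^8≡361, 2010^16≡1968, 2010^32≡1620, 2010^64≡1836, 2010^128≡2497, 2010^256≡1216, 2010^512≡862, 2010^1024≡678
1592 = 1024 + 512 + 32 + 16 + 8, so 2010^1592 ≡ 678·862·1620·1968·361 ≡ 837 (mod 3469)
R · y^e ≡ 243·837 = 203391 ≡ 2189 (mod 3469)

2189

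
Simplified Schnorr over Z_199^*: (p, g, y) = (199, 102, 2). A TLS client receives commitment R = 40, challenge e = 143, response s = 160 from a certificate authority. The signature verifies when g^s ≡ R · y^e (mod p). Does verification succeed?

passes

g^s mod p:
102^2 = 10404 ≡ 56
102^4 ≡ 56^2 = 3136 ≡ 151
102^8 ≡ 151^2 = 22801 ≡ 115
102^16 ≡ 115^2 = 13225 ≡ 91
102^32 ≡ 91^2 = 8281 ≡ 122
102^64 ≡ 122^2 = 14884 ≡ 158
102^128 ≡ 158^2 = 24964 ≡ 89
160 = 128 + 32, so 102^160 ≡ 89·122 ≡ 112 (mod 199)
R · y^e mod p:
2^2 = 4
2^4 ≡ 4^2 = 16
2^8 ≡ 16^2 = 256 ≡ 57
2^16 ≡ 57^2 = 3249 ≡ 65
2^32 ≡ 65^2 = 4225 ≡ 46
2^64 ≡ 46^2 = 2116 ≡ 126
2^128 ≡ 126^2 = 15876 ≡ 155
143 = 128 + 8 + 4 + 2 + 1, so 2^143 ≡ 155·57·16·4·2 ≡ 162 (mod 199)
40·162 = 6480 ≡ 112 (mod 199)
112 ≡ 112 (mod 199); signature holds.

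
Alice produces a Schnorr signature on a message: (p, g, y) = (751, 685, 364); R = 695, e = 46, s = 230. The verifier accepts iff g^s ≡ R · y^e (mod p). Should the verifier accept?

accept

g^s mod p:
685^2 = 469225 ≡ 601
685^4 ≡ 601^2 = 361201 ≡ 721
685^8 ≡ 721^2 = 519841 ≡ 149
685^16 ≡ 149^2 = 22201 ≡ 422
685^32 ≡ 422^2 = 178084 ≡ 97
685^64 ≡ 97^2 = 9409 ≡ 397
685^128 ≡ 397^2 = 157609 ≡ 650
230 = 128 + 64 + 32 + 4 + 2, so 685^230 ≡ 650·397·97·721·601 ≡ 631 (mod 751)
R · y^e mod p:
364^2 = 132496 ≡ 320
364^4 ≡ 320^2 = 102400 ≡ 264
364^8 ≡ 264^2 = 69696 ≡ 604
364^16 ≡ 604^2 = 364816 ≡ 581
364^32 ≡ 581^2 = 337561 ≡ 362
46 = 32 + 8 + 4 + 2, so 364^46 ≡ 362·604·264·320 ≡ 324 (mod 751)
695·324 = 225180 ≡ 631 (mod 751)
631 ≡ 631 (mod 751); signature holds.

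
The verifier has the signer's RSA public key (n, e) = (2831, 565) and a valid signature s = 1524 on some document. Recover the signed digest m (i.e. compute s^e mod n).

519

s^565 mod 2831 = 519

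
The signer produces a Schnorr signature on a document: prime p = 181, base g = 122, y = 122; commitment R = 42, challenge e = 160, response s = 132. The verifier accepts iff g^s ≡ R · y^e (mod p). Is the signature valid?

g^s mod p:
Squares mod 181: 122^1≡122, 122^2≡42, 122^4≡135, 122^8≡125, 122^16≡59, 122^32≡42, 122^64≡135, 122^128≡125
132 = 128 + 4, so 122^132 ≡ 125·135 ≡ 42 (mod 181)
R · y^e mod p:
Squares mod 181: 122^1≡122, 122^2≡42, 122^4≡135, 122^8≡125, 122^16≡59, 122^32≡42, 122^64≡135, 122^128≡125
160 = 128 + 32, so 122^160 ≡ 125·42 ≡ 1 (mod 181)
42·1 = 42 ≡ 42 (mod 181)
42 ≡ 42 (mod 181); signature holds.

valid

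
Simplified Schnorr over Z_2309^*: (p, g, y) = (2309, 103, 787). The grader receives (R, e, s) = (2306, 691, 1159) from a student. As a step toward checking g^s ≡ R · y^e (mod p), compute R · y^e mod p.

141

787^2 = 619369 ≡ 557
787^4 ≡ 557^2 = 310249 ≡ 843
787^8 ≡ 843^2 = 710649 ≡ 1786
787^16 ≡ 1786^2 = 3189796 ≡ 1067
787^32 ≡ 1067^2 = 1138489 ≡ 152
787^64 ≡ 152^2 = 23104 ≡ 14
787^128 ≡ 14^2 = 196
787^256 ≡ 196^2 = 38416 ≡ 1472
787^512 ≡ 1472^2 = 2166784 ≡ 942
691 = 512 + 128 + 32 + 16 + 2 + 1, so 787^691 ≡ 942·196·152·1067·557·787 ≡ 2262 (mod 2309)
R · y^e ≡ 2306·2262 = 5216172 ≡ 141 (mod 2309)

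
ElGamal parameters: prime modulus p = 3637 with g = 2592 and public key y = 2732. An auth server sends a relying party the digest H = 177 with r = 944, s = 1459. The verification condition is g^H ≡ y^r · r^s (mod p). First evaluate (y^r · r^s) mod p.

805

2732^2 = 7463824 ≡ 700
2732^4 ≡ 700^2 = 490000 ≡ 2642
2732^8 ≡ 2642^2 = 6980164 ≡ 761
2732^16 ≡ 761^2 = 579121 ≡ 838
2732^32 ≡ 838^2 = 702244 ≡ 303
2732^64 ≡ 303^2 = 91809 ≡ 884
2732^128 ≡ 884^2 = 781456 ≡ 3138
2732^256 ≡ 3138^2 = 9847044 ≡ 1685
2732^512 ≡ 1685^2 = 2839225 ≡ 2365
944 = 512 + 256 + 128 + 32 + 16, so 2732^944 ≡ 2365·1685·3138·303·838 ≡ 551 (mod 3637)
944^2 = 891136 ≡ 71
944^4 ≡ 71^2 = 5041 ≡ 1404
944^8 ≡ 1404^2 = 1971216 ≡ 3599
944^16 ≡ 3599^2 = 12952801 ≡ 1444
944^32 ≡ 1444^2 = 2085136 ≡ 1135
944^64 ≡ 1135^2 = 1288225 ≡ 727
944^128 ≡ 727^2 = 528529 ≡ 1164
944^256 ≡ 1164^2 = 1354896 ≡ 1932
944^512 ≡ 1932^2 = 3732624 ≡ 1062
944^1024 ≡ 1062^2 = 1127844 ≡ 374
1459 = 1024 + 256 + 128 + 32 + 16 + 2 + 1, so 944^1459 ≡ 374·1932·1164·1135·1444·71·944 ≡ 3084 (mod 3637)
y^r · r^s ≡ 551·3084 = 1699284 ≡ 805 (mod 3637)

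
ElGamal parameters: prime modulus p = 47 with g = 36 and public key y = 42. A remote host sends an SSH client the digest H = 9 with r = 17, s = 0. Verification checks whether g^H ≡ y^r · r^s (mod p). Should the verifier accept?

accept

Left side g^H mod p:
36^2 = 1296 ≡ 27
36^4 ≡ 27^2 = 729 ≡ 24
36^8 ≡ 24^2 = 576 ≡ 12
9 = 8 + 1, so 36^9 ≡ 12·36 ≡ 9 (mod 47)
Right side y^r · r^s mod p:
42^2 = 1764 ≡ 25
42^4 ≡ 25^2 = 625 ≡ 14
42^8 ≡ 14^2 = 196 ≡ 8
42^16 ≡ 8^2 = 64 ≡ 17
17 = 16 + 1, so 42^17 ≡ 17·42 ≡ 9 (mod 47)
17^0 mod 47 = 1
9·1 = 9 ≡ 9 (mod 47)
9 ≡ 9 (mod 47), so the signature is genuine.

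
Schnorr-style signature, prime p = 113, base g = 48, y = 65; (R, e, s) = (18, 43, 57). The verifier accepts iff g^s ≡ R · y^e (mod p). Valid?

no

g^s mod p:
Squares mod 113: 48^1≡48, 48^2≡44, 48^4≡15, 48^8≡112, 48^16≡1, 48^32≡1
57 = 32 + 16 + 8 + 1, so 48^57 ≡ 1·1·112·48 ≡ 65 (mod 113)
R · y^e mod p:
Squares mod 113: 65^1≡65, 65^2≡44, 65^4≡15, 65^8≡112, 65^16≡1, 65^32≡1
43 = 32 + 8 + 2 + 1, so 65^43 ≡ 1·112·44·65 ≡ 78 (mod 113)
18·78 = 1404 ≡ 48 (mod 113)
65 ≠ 48; the check fails.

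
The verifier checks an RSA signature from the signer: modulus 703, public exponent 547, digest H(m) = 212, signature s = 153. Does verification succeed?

fails

Squares mod 703: s^1≡153, s^2≡210, s^4≡514, s^8≡571, s^16≡552, s^32≡305, s^64≡229, s^128≡419, s^256≡514, s^512≡571
547 = 512 + 32 + 2 + 1, so s^547 ≡ 571·305·210·153 ≡ 647 (mod 703)
647 ≠ 212, so verification fails.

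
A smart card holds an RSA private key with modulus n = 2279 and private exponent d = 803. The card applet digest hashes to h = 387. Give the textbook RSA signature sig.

h^2 ≡ 387^2 = 149769 ≡ 1634
h^4 ≡ 1634^2 = 2669956 ≡ 1247
h^8 ≡ 1247^2 = 1555009 ≡ 731
h^16 ≡ 731^2 = 534361 ≡ 1075
h^32 ≡ 1075^2 = 1155625 ≡ 172
h^64 ≡ 172^2 = 29584 ≡ 2236
h^128 ≡ 2236^2 = 4999696 ≡ 1849
h^256 ≡ 1849^2 = 3418801 ≡ 301
h^512 ≡ 301^2 = 90601 ≡ 1720
803 = 512 + 256 + 32 + 2 + 1, so h^803 ≡ 1720·301·172·1634·387 ≡ 258 (mod 2279)

258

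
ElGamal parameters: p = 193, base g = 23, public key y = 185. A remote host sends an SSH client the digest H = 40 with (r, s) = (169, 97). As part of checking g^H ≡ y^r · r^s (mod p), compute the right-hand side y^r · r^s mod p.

185^169 mod 193 = 69
169^97 mod 193 = 169
y^r · r^s ≡ 69·169 = 11661 ≡ 81 (mod 193)

81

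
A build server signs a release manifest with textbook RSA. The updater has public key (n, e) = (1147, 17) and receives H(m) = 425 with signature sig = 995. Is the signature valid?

invalid

Squares mod 1147: sig^1≡995, sig^2≡164, sig^4≡515, sig^8≡268, sig^16≡710
17 = 16 + 1, so sig^17 ≡ 710·995 ≡ 1045 (mod 1147)
sig^17 mod 1147 = 1045, but H(m) = 425.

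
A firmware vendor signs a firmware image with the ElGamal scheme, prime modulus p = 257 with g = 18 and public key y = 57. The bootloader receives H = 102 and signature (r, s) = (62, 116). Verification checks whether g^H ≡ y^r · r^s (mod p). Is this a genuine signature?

genuine

Left side g^H mod p:
Squares mod 257: 18^1≡18, 18^2≡67, 18^4≡120, 18^8≡8, 18^16≡64, 18^32≡241, 18^64≡256
102 = 64 + 32 + 4 + 2, so 18^102 ≡ 256·241·120·67 ≡ 140 (mod 257)
Right side y^r · r^s mod p:
Squares mod 257: 57^1≡57, 57^2≡165, 57^4≡240, 57^8≡32, 57^16≡253, 57^32≡16
62 = 32 + 16 + 8 + 4 + 2, so 57^62 ≡ 16·253·32·240·165 ≡ 176 (mod 257)
Squares mod 257: 62^1≡62, 62^2≡246, 62^4≡121, 62^8≡249, 62^16≡64, 62^32≡241, 62^64≡256
116 = 64 + 32 + 16 + 4, so 62^116 ≡ 256·241·64·121 ≡ 30 (mod 257)
176·30 = 5280 ≡ 140 (mod 257)
140 ≡ 140 (mod 257), so the signature is genuine.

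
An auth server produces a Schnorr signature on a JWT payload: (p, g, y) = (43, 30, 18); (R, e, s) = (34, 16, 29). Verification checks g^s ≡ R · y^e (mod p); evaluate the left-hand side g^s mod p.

5

30^2 = 900 ≡ 40
30^4 ≡ 40^2 = 1600 ≡ 9
30^8 ≡ 9^2 = 81 ≡ 38
30^16 ≡ 38^2 = 1444 ≡ 25
29 = 16 + 8 + 4 + 1, so 30^29 ≡ 25·38·9·30 ≡ 5 (mod 43)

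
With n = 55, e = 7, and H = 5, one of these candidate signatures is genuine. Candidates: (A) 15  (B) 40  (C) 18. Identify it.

A

Candidate A: 15^7 mod 55 = 5
  → matches H = 5
Candidate B: 40^7 mod 55 = 50
Candidate C: 18^7 mod 55 = 17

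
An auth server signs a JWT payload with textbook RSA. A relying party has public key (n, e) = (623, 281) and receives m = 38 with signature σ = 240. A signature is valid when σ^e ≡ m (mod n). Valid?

σ^2 ≡ 240^2 = 57600 ≡ 284
σ^4 ≡ 284^2 = 80656 ≡ 289
σ^8 ≡ 289^2 = 83521 ≡ 39
σ^16 ≡ 39^2 = 1521 ≡ 275
σ^32 ≡ 275^2 = 75625 ≡ 242
σ^64 ≡ 242^2 = 58564 ≡ 2
σ^128 ≡ 2^2 = 4
σ^256 ≡ 4^2 = 16
281 = 256 + 16 + 8 + 1, so σ^281 ≡ 16·275·39·240 ≡ 585 (mod 623)
The recovered value 585 does not match the digest 38.

no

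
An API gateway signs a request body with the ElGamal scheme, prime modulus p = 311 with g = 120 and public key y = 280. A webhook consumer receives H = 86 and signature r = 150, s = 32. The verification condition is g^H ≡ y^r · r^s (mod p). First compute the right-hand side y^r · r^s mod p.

280^2 = 78400 ≡ 28
280^4 ≡ 28^2 = 784 ≡ 162
280^8 ≡ 162^2 = 26244 ≡ 120
280^16 ≡ 120^2 = 14400 ≡ 94
280^32 ≡ 94^2 = 8836 ≡ 128
280^64 ≡ 128^2 = 16384 ≡ 212
280^128 ≡ 212^2 = 44944 ≡ 160
150 = 128 + 16 + 4 + 2, so 280^150 ≡ 160·94·162·28 ≡ 169 (mod 311)
150^2 = 22500 ≡ 108
150^4 ≡ 108^2 = 11664 ≡ 157
150^8 ≡ 157^2 = 24649 ≡ 80
150^16 ≡ 80^2 = 6400 ≡ 180
150^32 ≡ 180^2 = 32400 ≡ 56
y^r · r^s ≡ 169·56 = 9464 ≡ 134 (mod 311)

134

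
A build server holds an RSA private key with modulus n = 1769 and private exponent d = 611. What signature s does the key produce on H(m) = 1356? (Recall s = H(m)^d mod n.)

1024

(H(m))^2 ≡ 1356^2 = 1838736 ≡ 745
(H(m))^4 ≡ 745^2 = 555025 ≡ 1328
(H(m))^8 ≡ 1328^2 = 1763584 ≡ 1660
(H(m))^16 ≡ 1660^2 = 2755600 ≡ 1267
(H(m))^32 ≡ 1267^2 = 1605289 ≡ 806
(H(m))^64 ≡ 806^2 = 649636 ≡ 413
(H(m))^128 ≡ 413^2 = 170569 ≡ 745
(H(m))^256 ≡ 745^2 = 555025 ≡ 1328
(H(m))^512 ≡ 1328^2 = 1763584 ≡ 1660
611 = 512 + 64 + 32 + 2 + 1, so (H(m))^611 ≡ 1660·413·806·745·1356 ≡ 1024 (mod 1769)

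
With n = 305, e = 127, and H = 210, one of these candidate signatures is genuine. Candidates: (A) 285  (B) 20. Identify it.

Candidate A: 285^2 = 81225 ≡ 95; 285^4 ≡ 95^2 = 9025 ≡ 180; 285^8 ≡ 180^2 = 32400 ≡ 70; 285^16 ≡ 70^2 = 4900 ≡ 20; 285^32 ≡ 20^2 = 400 ≡ 95; 285^64 ≡ 95^2 = 9025 ≡ 180; 127 = 64 + 32 + 16 + 8 + 4 + 2 + 1, so 285^127 ≡ 180·95·20·70·180·95·285 ≡ 210 (mod 305)
  → matches H = 210
Candidate B: 20^2 = 400 ≡ 95; 20^4 ≡ 95^2 = 9025 ≡ 180; 20^8 ≡ 180^2 = 32400 ≡ 70; 20^16 ≡ 70^2 = 4900 ≡ 20; 20^32 ≡ 20^2 = 400 ≡ 95; 20^64 ≡ 95^2 = 9025 ≡ 180; 127 = 64 + 32 + 16 + 8 + 4 + 2 + 1, so 20^127 ≡ 180·95·20·70·180·95·20 ≡ 95 (mod 305)

A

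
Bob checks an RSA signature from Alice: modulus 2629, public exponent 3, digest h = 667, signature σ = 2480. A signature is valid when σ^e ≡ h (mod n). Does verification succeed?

fails

Squares mod 2629: σ^1≡2480, σ^2≡1169
3 = 2 + 1, so σ^3 ≡ 1169·2480 ≡ 1962 (mod 2629)
σ^3 mod 2629 = 1962, but h = 667.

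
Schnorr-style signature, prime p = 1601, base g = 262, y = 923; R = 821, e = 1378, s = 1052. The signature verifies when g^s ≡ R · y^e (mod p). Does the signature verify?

g^s mod p:
262^2 = 68644 ≡ 1402
262^4 ≡ 1402^2 = 1965604 ≡ 1177
262^8 ≡ 1177^2 = 1385329 ≡ 464
262^16 ≡ 464^2 = 215296 ≡ 762
262^32 ≡ 762^2 = 580644 ≡ 1082
262^64 ≡ 1082^2 = 1170724 ≡ 393
262^128 ≡ 393^2 = 154449 ≡ 753
262^256 ≡ 753^2 = 567009 ≡ 255
262^512 ≡ 255^2 = 65025 ≡ 985
262^1024 ≡ 985^2 = 970225 ≡ 19
1052 = 1024 + 16 + 8 + 4, so 262^1052 ≡ 19·762·464·1177 ≡ 95 (mod 1601)
R · y^e mod p:
923^2 = 851929 ≡ 197
923^4 ≡ 197^2 = 38809 ≡ 385
923^8 ≡ 385^2 = 148225 ≡ 933
923^16 ≡ 933^2 = 870489 ≡ 1146
923^32 ≡ 1146^2 = 1313316 ≡ 496
923^64 ≡ 496^2 = 246016 ≡ 1063
923^128 ≡ 1063^2 = 1129969 ≡ 1264
923^256 ≡ 1264^2 = 1597696 ≡ 1499
923^512 ≡ 1499^2 = 2247001 ≡ 798
923^1024 ≡ 798^2 = 636804 ≡ 1207
1378 = 1024 + 256 + 64 + 32 + 2, so 923^1378 ≡ 1207·1499·1063·496·197 ≡ 800 (mod 1601)
821·800 = 656800 ≡ 390 (mod 1601)
95 ≠ 390; the check fails.

does not verify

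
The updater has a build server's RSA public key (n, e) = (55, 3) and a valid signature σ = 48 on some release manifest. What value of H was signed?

42

Squares mod 55: σ^1≡48, σ^2≡49
3 = 2 + 1, so σ^3 ≡ 49·48 ≡ 42 (mod 55)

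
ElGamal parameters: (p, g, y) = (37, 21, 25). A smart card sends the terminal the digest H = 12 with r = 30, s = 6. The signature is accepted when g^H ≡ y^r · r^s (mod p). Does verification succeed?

fails

Left side g^H mod p:
Squares mod 37: 21^1≡21, 21^2≡34, 21^4≡9, 21^8≡7
12 = 8 + 4, so 21^12 ≡ 7·9 ≡ 26 (mod 37)
Right side y^r · r^s mod p:
Squares mod 37: 25^1≡25, 25^2≡33, 25^4≡16, 25^8≡34, 25^16≡9
30 = 16 + 8 + 4 + 2, so 25^30 ≡ 9·34·16·33 ≡ 26 (mod 37)
Squares mod 37: 30^1≡30, 30^2≡12, 30^4≡33
6 = 4 + 2, so 30^6 ≡ 33·12 ≡ 26 (mod 37)
26·26 = 676 ≡ 10 (mod 37)
26 ≠ 10, so verification fails.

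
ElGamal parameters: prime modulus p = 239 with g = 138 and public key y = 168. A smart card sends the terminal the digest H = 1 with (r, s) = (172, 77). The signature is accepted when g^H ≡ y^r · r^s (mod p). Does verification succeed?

Left side g^H mod p:
138^1 mod 239 = 138
Right side y^r · r^s mod p:
Squares mod 239: 168^1≡168, 168^2≡22, 168^4≡6, 168^8≡36, 168^16≡101, 168^32≡163, 168^64≡40, 168^128≡166
172 = 128 + 32 + 8 + 4, so 168^172 ≡ 166·163·36·6 ≡ 22 (mod 239)
Squares mod 239: 172^1≡172, 172^2≡187, 172^4≡75, 172^8≡128, 172^16≡132, 172^32≡216, 172^64≡51
77 = 64 + 8 + 4 + 1, so 172^77 ≡ 51·128·75·172 ≡ 28 (mod 239)
22·28 = 616 ≡ 138 (mod 239)
138 ≡ 138 (mod 239), so the signature is genuine.

passes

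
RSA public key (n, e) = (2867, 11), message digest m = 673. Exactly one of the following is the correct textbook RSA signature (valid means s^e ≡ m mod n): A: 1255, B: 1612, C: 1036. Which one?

A

Candidate A: 1255^11 mod 2867 = 673
  → matches m = 673
Candidate B: 1612^11 mod 2867 = 2194
Candidate C: 1036^11 mod 2867 = 121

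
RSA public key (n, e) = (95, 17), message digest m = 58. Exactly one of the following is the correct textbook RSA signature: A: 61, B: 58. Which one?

B

Candidate A: Squares mod 95: 61^1≡61, 61^2≡16, 61^4≡66, 61^8≡81, 61^16≡6; 17 = 16 + 1, so 61^17 ≡ 6·61 ≡ 81 (mod 95)
Candidate B: Squares mod 95: 58^1≡58, 58^2≡39, 58^4≡1, 58^8≡1, 58^16≡1; 17 = 16 + 1, so 58^17 ≡ 1·58 ≡ 58 (mod 95)
  → matches m = 58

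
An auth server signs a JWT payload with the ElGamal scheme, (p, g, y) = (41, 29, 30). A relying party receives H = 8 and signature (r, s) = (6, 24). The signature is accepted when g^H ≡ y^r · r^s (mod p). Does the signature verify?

Left side g^H mod p:
29^8 mod 41 = 18
Right side y^r · r^s mod p:
30^6 mod 41 = 33
6^24 mod 41 = 16
33·16 = 528 ≡ 36 (mod 41)
18 ≠ 36, so verification fails.

does not verify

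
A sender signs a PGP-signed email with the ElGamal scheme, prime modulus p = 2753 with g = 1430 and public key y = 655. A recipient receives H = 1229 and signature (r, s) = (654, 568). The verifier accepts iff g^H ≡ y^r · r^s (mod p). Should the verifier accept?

reject

Left side g^H mod p:
Squares mod 2753: 1430^1≡1430, 1430^2≡2174, 1430^4≡2128, 1430^8≡2452, 1430^16≡2505, 1430^32≡938, 1430^64≡1637, 1430^128≡1100, 1430^256≡1433, 1430^512≡2504, 1430^1024≡1435
1229 = 1024 + 128 + 64 + 8 + 4 + 1, so 1430^1229 ≡ 1435·1100·1637·2452·2128·1430 ≡ 2482 (mod 2753)
Right side y^r · r^s mod p:
Squares mod 2753: 655^1≡655, 655^2≡2310, 655^4≡786, 655^8≡1124, 655^16≡2502, 655^32≡2435, 655^64≡2016, 655^128≡828, 655^256≡87, 655^512≡2063
654 = 512 + 128 + 8 + 4 + 2, so 655^654 ≡ 2063·828·1124·786·2310 ≡ 1584 (mod 2753)
Squares mod 2753: 654^1≡654, 654^2≡1001, 654^4≡2662, 654^8≡22, 654^16≡484, 654^32≡251, 654^64≡2435, 654^128≡2016, 654^256≡828, 654^512≡87
568 = 512 + 32 + 16 + 8, so 654^568 ≡ 87·251·484·22 ≡ 1996 (mod 2753)
1584·1996 = 3161664 ≡ 1220 (mod 2753)
2482 ≠ 1220, so verification fails.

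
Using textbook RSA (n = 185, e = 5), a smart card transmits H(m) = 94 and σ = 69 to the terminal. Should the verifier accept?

σ^2 ≡ 69^2 = 4761 ≡ 136
σ^4 ≡ 136^2 = 18496 ≡ 181
5 = 4 + 1, so σ^5 ≡ 181·69 ≡ 94 (mod 185)
94 = H(m), so the signature checks out.

accept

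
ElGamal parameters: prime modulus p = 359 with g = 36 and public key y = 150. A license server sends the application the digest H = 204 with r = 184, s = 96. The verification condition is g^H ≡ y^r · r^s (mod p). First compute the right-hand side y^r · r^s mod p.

324

150^2 = 22500 ≡ 242
150^4 ≡ 242^2 = 58564 ≡ 47
150^8 ≡ 47^2 = 2209 ≡ 55
150^16 ≡ 55^2 = 3025 ≡ 153
150^32 ≡ 153^2 = 23409 ≡ 74
150^64 ≡ 74^2 = 5476 ≡ 91
150^128 ≡ 91^2 = 8281 ≡ 24
184 = 128 + 32 + 16 + 8, so 150^184 ≡ 24·74·153·55 ≡ 229 (mod 359)
184^2 = 33856 ≡ 110
184^4 ≡ 110^2 = 12100 ≡ 253
184^8 ≡ 253^2 = 64009 ≡ 107
184^16 ≡ 107^2 = 11449 ≡ 320
184^32 ≡ 320^2 = 102400 ≡ 85
184^64 ≡ 85^2 = 7225 ≡ 45
96 = 64 + 32, so 184^96 ≡ 45·85 ≡ 235 (mod 359)
y^r · r^s ≡ 229·235 = 53815 ≡ 324 (mod 359)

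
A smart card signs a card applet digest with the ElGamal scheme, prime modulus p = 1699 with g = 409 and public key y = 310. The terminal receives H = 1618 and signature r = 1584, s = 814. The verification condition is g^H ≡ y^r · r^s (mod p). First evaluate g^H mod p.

1575

Squares mod 1699: 409^1≡409, 409^2≡779, 409^4≡298, 409^8≡456, 409^16≡658, 409^32≡1418, 409^64≡807, 409^128≡532, 409^256≡990, 409^512≡1476, 409^1024≡458
1618 = 1024 + 512 + 64 + 16 + 2, so 409^1618 ≡ 458·1476·807·658·779 ≡ 1575 (mod 1699)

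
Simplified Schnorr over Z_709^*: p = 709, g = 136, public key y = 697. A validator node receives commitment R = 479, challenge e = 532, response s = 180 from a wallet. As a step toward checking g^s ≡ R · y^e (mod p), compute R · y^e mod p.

Squares mod 709: 697^1≡697, 697^2≡144, 697^4≡175, 697^8≡138, 697^16≡610, 697^32≡584, 697^64≡27, 697^128≡20, 697^256≡400, 697^512≡475
532 = 512 + 16 + 4, so 697^532 ≡ 475·610·175 ≡ 697 (mod 709)
R · y^e ≡ 479·697 = 333863 ≡ 633 (mod 709)

633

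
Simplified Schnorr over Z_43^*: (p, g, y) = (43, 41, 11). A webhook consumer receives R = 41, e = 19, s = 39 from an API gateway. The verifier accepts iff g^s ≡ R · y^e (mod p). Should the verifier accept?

g^s mod p:
41^2 = 1681 ≡ 4
41^4 ≡ 4^2 = 16
41^8 ≡ 16^2 = 256 ≡ 41
41^16 ≡ 41^2 = 1681 ≡ 4
41^32 ≡ 4^2 = 16
39 = 32 + 4 + 2 + 1, so 41^39 ≡ 16·16·4·41 ≡ 16 (mod 43)
R · y^e mod p:
11^2 = 121 ≡ 35
11^4 ≡ 35^2 = 1225 ≡ 21
11^8 ≡ 21^2 = 441 ≡ 11
11^16 ≡ 11^2 = 121 ≡ 35
19 = 16 + 2 + 1, so 11^19 ≡ 35·35·11 ≡ 16 (mod 43)
41·16 = 656 ≡ 11 (mod 43)
16 ≠ 11; the check fails.

reject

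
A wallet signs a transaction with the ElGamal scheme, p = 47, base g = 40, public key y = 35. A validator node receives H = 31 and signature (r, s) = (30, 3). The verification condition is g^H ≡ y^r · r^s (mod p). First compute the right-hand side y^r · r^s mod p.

35^2 = 1225 ≡ 3
35^4 ≡ 3^2 = 9
35^8 ≡ 9^2 = 81 ≡ 34
35^16 ≡ 34^2 = 1156 ≡ 28
30 = 16 + 8 + 4 + 2, so 35^30 ≡ 28·34·9·3 ≡ 42 (mod 47)
30^2 = 900 ≡ 7
3 = 2 + 1, so 30^3 ≡ 7·30 ≡ 22 (mod 47)
y^r · r^s ≡ 42·22 = 924 ≡ 31 (mod 47)

31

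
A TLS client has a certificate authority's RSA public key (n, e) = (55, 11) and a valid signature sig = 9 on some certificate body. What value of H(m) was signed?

9

sig^2 ≡ 9^2 = 81 ≡ 26
sig^4 ≡ 26^2 = 676 ≡ 16
sig^8 ≡ 16^2 = 256 ≡ 36
11 = 8 + 2 + 1, so sig^11 ≡ 36·26·9 ≡ 9 (mod 55)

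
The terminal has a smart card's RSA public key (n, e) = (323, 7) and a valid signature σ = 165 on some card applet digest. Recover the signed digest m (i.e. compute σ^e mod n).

143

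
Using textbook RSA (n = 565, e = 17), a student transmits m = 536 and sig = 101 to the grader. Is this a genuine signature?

sig^2 ≡ 101^2 = 10201 ≡ 31
sig^4 ≡ 31^2 = 961 ≡ 396
sig^8 ≡ 396^2 = 156816 ≡ 311
sig^16 ≡ 311^2 = 96721 ≡ 106
17 = 16 + 1, so sig^17 ≡ 106·101 ≡ 536 (mod 565)
536 = m, so the signature checks out.

genuine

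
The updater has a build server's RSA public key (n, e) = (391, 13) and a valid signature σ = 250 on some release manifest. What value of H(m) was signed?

Squares mod 391: σ^1≡250, σ^2≡331, σ^4≡81, σ^8≡305
13 = 8 + 4 + 1, so σ^13 ≡ 305·81·250 ≡ 14 (mod 391)

14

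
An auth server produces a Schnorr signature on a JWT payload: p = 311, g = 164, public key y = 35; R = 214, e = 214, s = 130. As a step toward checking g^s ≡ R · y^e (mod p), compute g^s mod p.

168

164^130 mod 311 = 168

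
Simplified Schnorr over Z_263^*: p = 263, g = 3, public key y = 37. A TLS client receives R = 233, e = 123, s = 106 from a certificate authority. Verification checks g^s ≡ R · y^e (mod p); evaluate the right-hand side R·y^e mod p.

253

Squares mod 263: 37^1≡37, 37^2≡54, 37^4≡23, 37^8≡3, 37^16≡9, 37^32≡81, 37^64≡249
123 = 64 + 32 + 16 + 8 + 2 + 1, so 37^123 ≡ 249·81·9·3·54·37 ≡ 88 (mod 263)
R · y^e ≡ 233·88 = 20504 ≡ 253 (mod 263)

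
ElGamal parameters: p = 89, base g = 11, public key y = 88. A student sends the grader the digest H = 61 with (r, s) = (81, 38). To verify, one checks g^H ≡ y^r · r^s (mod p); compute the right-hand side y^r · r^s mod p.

Squares mod 89: 88^1≡88, 88^2≡1, 88^4≡1, 88^8≡1, 88^16≡1, 88^32≡1, 88^64≡1
81 = 64 + 16 + 1, so 88^81 ≡ 1·1·88 ≡ 88 (mod 89)
Squares mod 89: 81^1≡81, 81^2≡64, 81^4≡2, 81^8≡4, 81^16≡16, 81^32≡78
38 = 32 + 4 + 2, so 81^38 ≡ 78·2·64 ≡ 16 (mod 89)
y^r · r^s ≡ 88·16 = 1408 ≡ 73 (mod 89)

73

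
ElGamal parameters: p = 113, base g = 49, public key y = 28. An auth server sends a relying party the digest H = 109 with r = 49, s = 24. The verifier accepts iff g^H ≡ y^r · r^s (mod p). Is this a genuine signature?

Left side g^H mod p:
49^2 = 2401 ≡ 28
49^4 ≡ 28^2 = 784 ≡ 106
49^8 ≡ 106^2 = 11236 ≡ 49
49^16 ≡ 49^2 = 2401 ≡ 28
49^32 ≡ 28^2 = 784 ≡ 106
49^64 ≡ 106^2 = 11236 ≡ 49
109 = 64 + 32 + 8 + 4 + 1, so 49^109 ≡ 49·106·49·106·49 ≡ 106 (mod 113)
Right side y^r · r^s mod p:
28^2 = 784 ≡ 106
28^4 ≡ 106^2 = 11236 ≡ 49
28^8 ≡ 49^2 = 2401 ≡ 28
28^16 ≡ 28^2 = 784 ≡ 106
28^32 ≡ 106^2 = 11236 ≡ 49
49 = 32 + 16 + 1, so 28^49 ≡ 49·106·28 ≡ 1 (mod 113)
49^2 = 2401 ≡ 28
49^4 ≡ 28^2 = 784 ≡ 106
49^8 ≡ 106^2 = 11236 ≡ 49
49^16 ≡ 49^2 = 2401 ≡ 28
24 = 16 + 8, so 49^24 ≡ 28·49 ≡ 16 (mod 113)
1·16 = 16 ≡ 16 (mod 113)
106 ≠ 16, so verification fails.

forged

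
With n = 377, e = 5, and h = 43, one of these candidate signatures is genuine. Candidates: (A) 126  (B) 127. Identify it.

Candidate A: 126^2 = 15876 ≡ 42; 126^4 ≡ 42^2 = 1764 ≡ 256; 5 = 4 + 1, so 126^5 ≡ 256·126 ≡ 211 (mod 377)
Candidate B: 127^2 = 16129 ≡ 295; 127^4 ≡ 295^2 = 87025 ≡ 315; 5 = 4 + 1, so 127^5 ≡ 315·127 ≡ 43 (mod 377)
  → matches h = 43

B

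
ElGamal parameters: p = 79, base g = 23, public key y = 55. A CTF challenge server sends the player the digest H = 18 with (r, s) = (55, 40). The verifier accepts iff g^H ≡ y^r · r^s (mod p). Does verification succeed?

fails

Left side g^H mod p:
Squares mod 79: 23^1≡23, 23^2≡55, 23^4≡23, 23^8≡55, 23^16≡23
18 = 16 + 2, so 23^18 ≡ 23·55 ≡ 1 (mod 79)
Right side y^r · r^s mod p:
Squares mod 79: 55^1≡55, 55^2≡23, 55^4≡55, 55^8≡23, 55^16≡55, 55^32≡23
55 = 32 + 16 + 4 + 2 + 1, so 55^55 ≡ 23·55·55·23·55 ≡ 55 (mod 79)
Squares mod 79: 55^1≡55, 55^2≡23, 55^4≡55, 55^8≡23, 55^16≡55, 55^32≡23
40 = 32 + 8, so 55^40 ≡ 23·23 ≡ 55 (mod 79)
55·55 = 3025 ≡ 23 (mod 79)
1 ≠ 23, so verification fails.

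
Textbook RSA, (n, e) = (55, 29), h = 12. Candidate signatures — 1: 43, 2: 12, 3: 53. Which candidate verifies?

2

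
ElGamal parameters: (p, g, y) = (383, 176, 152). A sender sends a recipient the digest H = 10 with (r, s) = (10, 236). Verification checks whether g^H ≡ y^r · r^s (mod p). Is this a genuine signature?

Left side g^H mod p:
Squares mod 383: 176^1≡176, 176^2≡336, 176^4≡294, 176^8≡261
10 = 8 + 2, so 176^10 ≡ 261·336 ≡ 372 (mod 383)
Right side y^r · r^s mod p:
Squares mod 383: 152^1≡152, 152^2≡124, 152^4≡56, 152^8≡72
10 = 8 + 2, so 152^10 ≡ 72·124 ≡ 119 (mod 383)
Squares mod 383: 10^1≡10, 10^2≡100, 10^4≡42, 10^8≡232, 10^16≡204, 10^32≡252, 10^64≡309, 10^128≡114
236 = 128 + 64 + 32 + 8 + 4, so 10^236 ≡ 114·309·252·232·42 ≡ 16 (mod 383)
119·16 = 1904 ≡ 372 (mod 383)
372 ≡ 372 (mod 383), so the signature is genuine.

genuine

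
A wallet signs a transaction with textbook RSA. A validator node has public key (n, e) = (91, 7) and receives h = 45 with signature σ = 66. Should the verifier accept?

reject

σ^2 ≡ 66^2 = 4356 ≡ 79
σ^4 ≡ 79^2 = 6241 ≡ 53
7 = 4 + 2 + 1, so σ^7 ≡ 53·79·66 ≡ 66 (mod 91)
σ^7 mod 91 = 66, but h = 45.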